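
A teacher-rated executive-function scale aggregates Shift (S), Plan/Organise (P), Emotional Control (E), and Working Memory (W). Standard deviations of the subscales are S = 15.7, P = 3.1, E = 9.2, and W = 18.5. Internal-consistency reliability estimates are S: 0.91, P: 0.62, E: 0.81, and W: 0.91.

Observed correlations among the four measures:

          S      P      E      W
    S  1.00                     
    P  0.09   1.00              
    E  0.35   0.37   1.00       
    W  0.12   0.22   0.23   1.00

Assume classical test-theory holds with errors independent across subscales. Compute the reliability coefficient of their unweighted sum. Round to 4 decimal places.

0.9263

Var(S+P+E+W) = 15.7² + 3.1² + 9.2² + 18.5² + 2·[15.7·3.1·0.09 + 15.7·9.2·0.35 + 15.7·18.5·0.12 + 3.1·9.2·0.37 + 3.1·18.5·0.22 + 9.2·18.5·0.23] = 682.99 + 304.207 = 987.197.
Because errors are independent across components, Cov(Tᵢ,Tⱼ) = Cov(Xᵢ,Xⱼ); the off-diagonal part of the true-score variance is the same as above.
True-score variance = [15.7²·0.91 + 3.1²·0.62 + 9.2²·0.81 + 18.5²·0.91] + 304.207 = 610.27 + 304.207 = 914.477.
Reliability = 914.477 / 987.197 = 0.9263.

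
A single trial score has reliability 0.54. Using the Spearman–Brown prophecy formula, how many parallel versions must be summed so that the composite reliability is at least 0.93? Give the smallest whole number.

12

k ≥ ρ*(1−ρ₁)/(ρ₁(1−ρ*)) = 0.93·0.46 / (0.54·0.07) = 11.317.
Smallest integer k = 12.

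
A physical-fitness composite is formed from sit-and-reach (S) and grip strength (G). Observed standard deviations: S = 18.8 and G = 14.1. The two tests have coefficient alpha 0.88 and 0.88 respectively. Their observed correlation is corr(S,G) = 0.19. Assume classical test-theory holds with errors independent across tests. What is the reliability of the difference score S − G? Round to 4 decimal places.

0.8532

Var(S−G) = 18.8² + 14.1² − 2·18.8·14.1·0.19 = 552.25 − 100.73 = 451.52.
With uncorrelated errors the cross-covariances are all true-score covariance, so they carry over unchanged; only the diagonal terms shrink to ρᵢσᵢ².
True-score variance = [18.8²·0.88 + 14.1²·0.88] − 100.73 = 485.98 − 100.73 = 385.25.
Reliability = 385.25 / 451.52 = 0.8532.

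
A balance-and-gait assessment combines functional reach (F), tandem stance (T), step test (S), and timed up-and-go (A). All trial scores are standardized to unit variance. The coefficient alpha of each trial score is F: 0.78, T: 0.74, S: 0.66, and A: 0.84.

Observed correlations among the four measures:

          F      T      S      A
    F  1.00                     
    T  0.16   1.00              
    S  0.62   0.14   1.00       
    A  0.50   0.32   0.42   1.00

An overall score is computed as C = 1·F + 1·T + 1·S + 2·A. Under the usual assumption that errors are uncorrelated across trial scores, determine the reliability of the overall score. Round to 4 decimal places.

Var(C) = 1 + 1 + 1 + 2² + 2·[0.16 + 0.62 + 2·0.50 + 0.14 + 2·0.32 + 2·0.42] = 7 + 6.8 = 13.8.
Because errors are independent across components, Cov(Tᵢ,Tⱼ) = Cov(Xᵢ,Xⱼ); the off-diagonal part of the true-score variance is the same as above.
True-score variance = [0.78 + 0.74 + 0.66 + 2²·0.84] + 6.8 = 5.54 + 6.8 = 12.34.
Reliability = 12.34 / 13.8 = 0.8942.

0.8942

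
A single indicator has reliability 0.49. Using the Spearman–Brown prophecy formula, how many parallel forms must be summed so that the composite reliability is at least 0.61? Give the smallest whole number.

k ≥ ρ*(1−ρ₁)/(ρ₁(1−ρ*)) = 0.61·0.51 / (0.49·0.39) = 1.628.
Smallest integer k = 2.

2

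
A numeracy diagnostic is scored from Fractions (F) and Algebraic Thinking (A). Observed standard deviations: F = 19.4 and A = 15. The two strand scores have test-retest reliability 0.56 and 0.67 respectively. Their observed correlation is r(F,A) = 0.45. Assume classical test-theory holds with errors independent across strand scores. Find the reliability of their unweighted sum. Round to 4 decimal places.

Var(F+A) = 19.4² + 15² + 2·[19.4·15·0.45] = 601.36 + 261.9 = 863.26.
Because errors are independent across components, Cov(Tᵢ,Tⱼ) = Cov(Xᵢ,Xⱼ); the off-diagonal part of the true-score variance is the same as above.
True-score variance = [19.4²·0.56 + 15²·0.67] + 261.9 = 361.512 + 261.9 = 623.412.
Reliability = 623.412 / 863.26 = 0.7222.

0.7222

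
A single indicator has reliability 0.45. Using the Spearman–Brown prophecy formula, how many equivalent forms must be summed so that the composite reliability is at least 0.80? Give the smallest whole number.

k ≥ ρ*(1−ρ₁)/(ρ₁(1−ρ*)) = 0.80·0.55 / (0.45·0.20) = 4.889.
Smallest integer k = 5.

5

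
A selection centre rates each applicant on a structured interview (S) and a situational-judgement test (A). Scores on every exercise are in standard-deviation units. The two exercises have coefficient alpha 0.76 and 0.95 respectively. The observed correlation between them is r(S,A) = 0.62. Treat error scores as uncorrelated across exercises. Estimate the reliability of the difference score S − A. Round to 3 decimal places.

Var(S−A) = 1 + 1 − 2·0.62 = 2 − 1.24 = 0.76.
Because errors are independent across components, Cov(Tᵢ,Tⱼ) = Cov(Xᵢ,Xⱼ); the off-diagonal part of the true-score variance is the same as above.
True-score variance = [0.76 + 0.95] − 1.24 = 1.71 − 1.24 = 0.47.
Reliability = 0.47 / 0.76 = 0.618.

0.618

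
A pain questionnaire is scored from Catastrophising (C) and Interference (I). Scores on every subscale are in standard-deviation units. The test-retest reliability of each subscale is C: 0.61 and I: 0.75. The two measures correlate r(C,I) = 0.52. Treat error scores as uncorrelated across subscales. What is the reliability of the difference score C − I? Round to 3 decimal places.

Var(C−I) = 1 + 1 − 2·0.52 = 2 − 1.04 = 0.96.
Under uncorrelated errors the observed covariances equal the true-score covariances, so only the own-variance terms attenuate.
True-score variance = [0.61 + 0.75] − 1.04 = 1.36 − 1.04 = 0.32.
Reliability = 0.32 / 0.96 = 0.333.

0.333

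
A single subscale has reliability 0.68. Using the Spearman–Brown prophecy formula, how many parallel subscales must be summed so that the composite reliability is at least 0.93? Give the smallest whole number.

k ≥ ρ*(1−ρ₁)/(ρ₁(1−ρ*)) = 0.93·0.32 / (0.68·0.07) = 6.252.
Smallest integer k = 7.

7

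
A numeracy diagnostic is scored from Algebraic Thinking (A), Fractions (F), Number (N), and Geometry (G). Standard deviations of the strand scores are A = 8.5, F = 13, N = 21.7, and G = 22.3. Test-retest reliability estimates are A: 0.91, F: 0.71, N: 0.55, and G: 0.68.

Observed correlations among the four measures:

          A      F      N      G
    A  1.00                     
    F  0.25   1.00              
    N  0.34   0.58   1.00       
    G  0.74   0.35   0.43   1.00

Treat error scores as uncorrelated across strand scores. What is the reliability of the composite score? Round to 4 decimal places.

0.8370

Var(A+F+N+G) = 8.5² + 13² + 21.7² + 22.3² + 2·[8.5·13·0.25 + 8.5·21.7·0.34 + 8.5·22.3·0.74 + 13·21.7·0.58 + 13·22.3·0.35 + 21.7·22.3·0.43] = 1209.43 + 1407.54 = 2616.97.
Under uncorrelated errors the observed covariances equal the true-score covariances, so only the own-variance terms attenuate.
True-score variance = [8.5²·0.91 + 13²·0.71 + 21.7²·0.55 + 22.3²·0.68] + 1407.54 = 782.884 + 1407.54 = 2190.42.
Reliability = 2190.42 / 2616.97 = 0.8370.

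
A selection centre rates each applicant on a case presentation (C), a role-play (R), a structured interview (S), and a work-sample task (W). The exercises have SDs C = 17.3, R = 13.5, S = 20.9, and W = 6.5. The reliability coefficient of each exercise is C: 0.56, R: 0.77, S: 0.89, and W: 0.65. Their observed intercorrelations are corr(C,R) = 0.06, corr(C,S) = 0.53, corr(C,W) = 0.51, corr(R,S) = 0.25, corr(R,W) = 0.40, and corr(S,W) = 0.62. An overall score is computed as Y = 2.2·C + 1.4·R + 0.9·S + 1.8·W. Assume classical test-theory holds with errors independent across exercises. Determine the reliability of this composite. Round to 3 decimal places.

0.809

Var(Y) = 2.2²·17.3² + 1.4²·13.5² + 0.9²·20.9² + 1.8²·6.5² + 2·[3.08·17.3·13.5·0.06 + 1.98·17.3·20.9·0.53 + 3.96·17.3·6.5·0.51 + 1.26·13.5·20.9·0.25 + 2.52·13.5·6.5·0.40 + 1.62·20.9·6.5·0.62] = 2296.48 + 1926.95 = 4223.42.
Because errors are independent across components, Cov(Tᵢ,Tⱼ) = Cov(Xᵢ,Xⱼ); the off-diagonal part of the true-score variance is the same as above.
True-score variance = [2.2²·17.3²·0.56 + 1.4²·13.5²·0.77 + 0.9²·20.9²·0.89 + 1.8²·6.5²·0.65] + 1926.95 = 1490.12 + 1926.95 = 3417.07.
Reliability = 3417.07 / 4223.42 = 0.809.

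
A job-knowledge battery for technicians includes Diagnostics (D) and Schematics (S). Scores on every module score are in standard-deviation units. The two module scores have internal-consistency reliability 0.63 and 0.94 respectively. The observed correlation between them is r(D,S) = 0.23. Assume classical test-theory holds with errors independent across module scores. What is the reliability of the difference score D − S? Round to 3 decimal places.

Var(D−S) = 1 + 1 − 2·0.23 = 2 − 0.46 = 1.54.
With uncorrelated errors the cross-covariances are all true-score covariance, so they carry over unchanged; only the diagonal terms shrink to ρᵢσᵢ².
True-score variance = [0.63 + 0.94] − 0.46 = 1.57 − 0.46 = 1.11.
Reliability = 1.11 / 1.54 = 0.721.

0.721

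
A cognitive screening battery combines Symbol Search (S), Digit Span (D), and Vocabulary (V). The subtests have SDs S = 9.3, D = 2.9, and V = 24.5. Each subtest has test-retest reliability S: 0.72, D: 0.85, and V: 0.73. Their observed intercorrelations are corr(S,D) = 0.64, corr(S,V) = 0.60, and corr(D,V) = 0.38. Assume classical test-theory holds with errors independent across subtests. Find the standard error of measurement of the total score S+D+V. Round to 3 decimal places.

13.695

Var(total) = 695.15 + 361.94 = 1057.09.
True-score variance = 507.604 + 361.94 = 869.543, so reliability = 0.8226.
Error variance = 1057.09 − 869.543 = 187.546; SEM = √187.546 = 13.695.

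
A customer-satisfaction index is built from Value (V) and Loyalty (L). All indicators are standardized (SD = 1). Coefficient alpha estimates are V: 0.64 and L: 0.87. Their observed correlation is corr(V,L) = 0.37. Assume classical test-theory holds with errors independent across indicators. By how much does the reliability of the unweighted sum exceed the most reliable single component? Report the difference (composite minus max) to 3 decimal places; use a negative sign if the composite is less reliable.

Var(sum) = 2 + 0.74 = 2.74; true-score variance = 1.51 + 0.74 = 2.25; composite reliability = 0.8212.
Max component reliability = 0.8700.
Difference = 0.8212 − 0.8700 = -0.049.

-0.049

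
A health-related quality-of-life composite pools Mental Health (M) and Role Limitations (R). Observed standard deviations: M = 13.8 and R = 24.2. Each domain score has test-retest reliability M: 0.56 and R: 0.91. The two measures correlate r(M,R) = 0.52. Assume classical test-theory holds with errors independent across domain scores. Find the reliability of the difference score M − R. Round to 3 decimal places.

Var(M−R) = 13.8² + 24.2² − 2·13.8·24.2·0.52 = 776.08 − 347.318 = 428.762.
Under uncorrelated errors the observed covariances equal the true-score covariances, so only the own-variance terms attenuate.
True-score variance = [13.8²·0.56 + 24.2²·0.91] − 347.318 = 639.579 − 347.318 = 292.26.
Reliability = 292.26 / 428.762 = 0.682.

0.682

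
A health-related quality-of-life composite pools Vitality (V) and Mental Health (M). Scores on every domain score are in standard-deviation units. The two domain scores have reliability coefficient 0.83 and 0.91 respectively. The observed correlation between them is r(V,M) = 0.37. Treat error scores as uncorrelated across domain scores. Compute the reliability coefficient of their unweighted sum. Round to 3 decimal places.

Var(V+M) = 2 + 2·[0.37] = 2 + 0.74 = 2.74.
With uncorrelated errors the cross-covariances are all true-score covariance, so they carry over unchanged; only the diagonal terms shrink to ρᵢσᵢ².
True-score variance = [0.83 + 0.91] + 0.74 = 1.74 + 0.74 = 2.48.
Reliability = 2.48 / 2.74 = 0.905.

0.905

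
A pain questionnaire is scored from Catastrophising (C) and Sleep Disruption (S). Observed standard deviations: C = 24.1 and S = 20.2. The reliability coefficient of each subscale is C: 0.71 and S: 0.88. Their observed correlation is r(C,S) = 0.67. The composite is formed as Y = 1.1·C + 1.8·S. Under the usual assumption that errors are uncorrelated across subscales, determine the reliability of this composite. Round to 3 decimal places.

0.891

Var(Y) = 1.1²·24.1² + 1.8²·20.2² + 2·[1.98·24.1·20.2·0.67] = 2024.83 + 1291.63 = 3316.46.
Because errors are independent across components, Cov(Tᵢ,Tⱼ) = Cov(Xᵢ,Xⱼ); the off-diagonal part of the true-score variance is the same as above.
True-score variance = [1.1²·24.1²·0.71 + 1.8²·20.2²·0.88] + 1291.63 = 1662.38 + 1291.63 = 2954.01.
Reliability = 2954.01 / 3316.46 = 0.891.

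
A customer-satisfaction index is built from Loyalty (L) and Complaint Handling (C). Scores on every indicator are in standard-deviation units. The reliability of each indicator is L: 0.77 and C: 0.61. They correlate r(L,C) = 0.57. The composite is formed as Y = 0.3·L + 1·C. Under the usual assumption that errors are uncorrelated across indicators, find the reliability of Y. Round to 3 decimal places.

Var(Y) = 0.3² + 1 + 2·[0.3·0.57] = 1.09 + 0.342 = 1.432.
Under uncorrelated errors the observed covariances equal the true-score covariances, so only the own-variance terms attenuate.
True-score variance = [0.3²·0.77 + 0.61] + 0.342 = 0.6793 + 0.342 = 1.0213.
Reliability = 1.0213 / 1.432 = 0.713.

0.713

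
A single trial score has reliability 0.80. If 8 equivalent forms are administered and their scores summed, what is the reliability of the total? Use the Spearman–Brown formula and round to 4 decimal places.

ρ_k = kρ / (1 + (k−1)ρ) = 8·0.80 / (1 + 7·0.80) = 6.400 / 6.600 = 0.9697.

0.9697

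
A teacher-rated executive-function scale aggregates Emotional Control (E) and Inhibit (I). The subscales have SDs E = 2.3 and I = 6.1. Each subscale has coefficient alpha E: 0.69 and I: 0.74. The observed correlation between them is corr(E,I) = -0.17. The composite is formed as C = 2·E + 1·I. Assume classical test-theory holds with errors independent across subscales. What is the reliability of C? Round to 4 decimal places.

0.6675

Var(C) = 2²·2.3² + 6.1² + 2·[2·2.3·6.1·(-0.17)] = 58.37 − 9.5404 = 48.8296.
Under uncorrelated errors the observed covariances equal the true-score covariances, so only the own-variance terms attenuate.
True-score variance = [2²·2.3²·0.69 + 6.1²·0.74] − 9.5404 = 42.1358 − 9.5404 = 32.5954.
Reliability = 32.5954 / 48.8296 = 0.6675.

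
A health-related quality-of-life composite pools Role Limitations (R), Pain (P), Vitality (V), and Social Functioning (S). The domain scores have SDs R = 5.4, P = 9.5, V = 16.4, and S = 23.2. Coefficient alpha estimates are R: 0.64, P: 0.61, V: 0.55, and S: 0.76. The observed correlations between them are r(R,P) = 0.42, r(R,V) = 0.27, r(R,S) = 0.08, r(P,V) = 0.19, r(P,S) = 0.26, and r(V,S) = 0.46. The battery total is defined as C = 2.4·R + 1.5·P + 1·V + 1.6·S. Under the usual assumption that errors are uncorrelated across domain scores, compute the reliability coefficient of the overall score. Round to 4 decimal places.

0.8202

Var(C) = 2.4²·5.4² + 1.5²·9.5² + 16.4² + 1.6²·23.2² + 2·[3.6·5.4·9.5·0.42 + 2.4·5.4·16.4·0.27 + 3.84·5.4·23.2·0.08 + 1.5·9.5·16.4·0.19 + 2.4·9.5·23.2·0.26 + 1.6·16.4·23.2·0.46] = 2017.88 + 1270.81 = 3288.69.
Because errors are independent across components, Cov(Tᵢ,Tⱼ) = Cov(Xᵢ,Xⱼ); the off-diagonal part of the true-score variance is the same as above.
True-score variance = [2.4²·5.4²·0.64 + 1.5²·9.5²·0.61 + 16.4²·0.55 + 1.6²·23.2²·0.76] + 1270.81 = 1426.49 + 1270.81 = 2697.3.
Reliability = 2697.3 / 3288.69 = 0.8202.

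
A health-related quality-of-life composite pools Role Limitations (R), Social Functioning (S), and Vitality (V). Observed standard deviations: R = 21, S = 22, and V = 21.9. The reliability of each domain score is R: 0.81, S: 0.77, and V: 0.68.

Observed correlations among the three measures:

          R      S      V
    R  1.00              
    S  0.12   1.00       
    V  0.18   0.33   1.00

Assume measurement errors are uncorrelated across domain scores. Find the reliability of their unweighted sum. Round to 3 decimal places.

Var(R+S+V) = 21² + 22² + 21.9² + 2·[21·22·0.12 + 21·21.9·0.18 + 22·21.9·0.33] = 1404.61 + 594.432 = 1999.04.
With uncorrelated errors the cross-covariances are all true-score covariance, so they carry over unchanged; only the diagonal terms shrink to ρᵢσᵢ².
True-score variance = [21²·0.81 + 22²·0.77 + 21.9²·0.68] + 594.432 = 1056.02 + 594.432 = 1650.46.
Reliability = 1650.46 / 1999.04 = 0.826.

0.826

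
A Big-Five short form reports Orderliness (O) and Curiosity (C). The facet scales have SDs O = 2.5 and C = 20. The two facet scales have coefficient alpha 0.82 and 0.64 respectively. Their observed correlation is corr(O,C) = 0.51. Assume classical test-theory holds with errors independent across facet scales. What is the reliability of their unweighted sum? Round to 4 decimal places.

Var(O+C) = 2.5² + 20² + 2·[2.5·20·0.51] = 406.25 + 51 = 457.25.
Under uncorrelated errors the observed covariances equal the true-score covariances, so only the own-variance terms attenuate.
True-score variance = [2.5²·0.82 + 20²·0.64] + 51 = 261.125 + 51 = 312.125.
Reliability = 312.125 / 457.25 = 0.6826.

0.6826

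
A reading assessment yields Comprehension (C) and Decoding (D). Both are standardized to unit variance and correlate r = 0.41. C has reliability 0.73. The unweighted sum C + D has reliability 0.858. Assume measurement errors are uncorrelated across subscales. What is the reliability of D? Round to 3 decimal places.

0.870

Var(C+D) = 2 + 2·0.41 = 2.820.
True-score variance = ρ_C + ρ_D + 2·0.41, so 0.858 = (0.73 + ρ_D + 0.82) / 2.820.
ρ_D = 0.858·2.820 − 0.73 − 0.82 = 0.870.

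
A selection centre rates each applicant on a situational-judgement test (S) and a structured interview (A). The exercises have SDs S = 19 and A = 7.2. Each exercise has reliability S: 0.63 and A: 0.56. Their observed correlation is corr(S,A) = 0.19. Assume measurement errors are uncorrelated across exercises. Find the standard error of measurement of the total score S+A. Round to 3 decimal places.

Var(total) = 412.84 + 51.984 = 464.824.
True-score variance = 256.46 + 51.984 = 308.444, so reliability = 0.6636.
Error variance = 464.824 − 308.444 = 156.38; SEM = √156.38 = 12.505.

12.505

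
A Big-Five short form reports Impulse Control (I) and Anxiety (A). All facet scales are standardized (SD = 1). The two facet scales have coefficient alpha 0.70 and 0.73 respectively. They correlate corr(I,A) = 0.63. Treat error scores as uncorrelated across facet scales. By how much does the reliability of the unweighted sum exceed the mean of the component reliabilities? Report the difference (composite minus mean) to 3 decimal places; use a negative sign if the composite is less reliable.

0.110

Var(sum) = 2 + 1.26 = 3.26; true-score variance = 1.43 + 1.26 = 2.69; composite reliability = 0.8252.
Mean component reliability = 0.7150.
Difference = 0.8252 − 0.7150 = 0.110.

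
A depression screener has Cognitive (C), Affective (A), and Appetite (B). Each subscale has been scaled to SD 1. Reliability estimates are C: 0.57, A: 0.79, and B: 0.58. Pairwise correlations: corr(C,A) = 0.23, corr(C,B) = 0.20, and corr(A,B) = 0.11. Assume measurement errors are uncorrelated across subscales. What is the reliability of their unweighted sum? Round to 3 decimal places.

Var(C+A+B) = 3 + 2·[0.23 + 0.20 + 0.11] = 3 + 1.08 = 4.08.
With uncorrelated errors the cross-covariances are all true-score covariance, so they carry over unchanged; only the diagonal terms shrink to ρᵢσᵢ².
True-score variance = [0.57 + 0.79 + 0.58] + 1.08 = 1.94 + 1.08 = 3.02.
Reliability = 3.02 / 4.08 = 0.740.

0.740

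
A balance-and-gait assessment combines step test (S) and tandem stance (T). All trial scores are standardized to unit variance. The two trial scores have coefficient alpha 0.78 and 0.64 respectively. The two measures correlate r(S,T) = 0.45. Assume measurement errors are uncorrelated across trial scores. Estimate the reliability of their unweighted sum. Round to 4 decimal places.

Var(S+T) = 2 + 2·[0.45] = 2 + 0.9 = 2.9.
Under uncorrelated errors the observed covariances equal the true-score covariances, so only the own-variance terms attenuate.
True-score variance = [0.78 + 0.64] + 0.9 = 1.42 + 0.9 = 2.32.
Reliability = 2.32 / 2.9 = 0.8000.

0.8000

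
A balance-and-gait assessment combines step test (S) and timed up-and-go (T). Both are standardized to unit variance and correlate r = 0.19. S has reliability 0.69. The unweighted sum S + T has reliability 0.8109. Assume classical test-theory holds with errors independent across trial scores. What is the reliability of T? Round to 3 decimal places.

Var(S+T) = 2 + 2·0.19 = 2.380.
True-score variance = ρ_S + ρ_T + 2·0.19, so 0.8109 = (0.69 + ρ_T + 0.38) / 2.380.
ρ_T = 0.8109·2.380 − 0.69 − 0.38 = 0.860.

0.860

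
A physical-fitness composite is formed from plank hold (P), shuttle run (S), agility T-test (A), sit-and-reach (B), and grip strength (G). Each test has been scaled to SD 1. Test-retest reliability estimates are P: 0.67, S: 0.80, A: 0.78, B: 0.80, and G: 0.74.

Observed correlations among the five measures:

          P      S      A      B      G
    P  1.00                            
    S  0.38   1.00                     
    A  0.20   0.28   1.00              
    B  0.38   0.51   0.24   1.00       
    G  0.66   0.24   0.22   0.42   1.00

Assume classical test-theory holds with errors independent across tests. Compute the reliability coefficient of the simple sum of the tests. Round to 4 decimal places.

Var(P+S+A+B+G) = 5 + 2·[0.38 + 0.20 + 0.38 + 0.66 + 0.28 + 0.51 + 0.24 + 0.24 + 0.22 + 0.42] = 5 + 7.06 = 12.06.
Under uncorrelated errors the observed covariances equal the true-score covariances, so only the own-variance terms attenuate.
True-score variance = [0.67 + 0.80 + 0.78 + 0.80 + 0.74] + 7.06 = 3.79 + 7.06 = 10.85.
Reliability = 10.85 / 12.06 = 0.8997.

0.8997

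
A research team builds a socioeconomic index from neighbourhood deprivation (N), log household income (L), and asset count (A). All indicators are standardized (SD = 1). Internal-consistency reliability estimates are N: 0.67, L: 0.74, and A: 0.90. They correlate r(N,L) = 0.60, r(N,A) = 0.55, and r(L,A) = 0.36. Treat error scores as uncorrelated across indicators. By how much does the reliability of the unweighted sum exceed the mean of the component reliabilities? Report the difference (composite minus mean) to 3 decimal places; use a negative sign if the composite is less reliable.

Var(sum) = 3 + 3.02 = 6.02; true-score variance = 2.31 + 3.02 = 5.33; composite reliability = 0.8854.
Mean component reliability = 0.7700.
Difference = 0.8854 − 0.7700 = 0.115.

0.115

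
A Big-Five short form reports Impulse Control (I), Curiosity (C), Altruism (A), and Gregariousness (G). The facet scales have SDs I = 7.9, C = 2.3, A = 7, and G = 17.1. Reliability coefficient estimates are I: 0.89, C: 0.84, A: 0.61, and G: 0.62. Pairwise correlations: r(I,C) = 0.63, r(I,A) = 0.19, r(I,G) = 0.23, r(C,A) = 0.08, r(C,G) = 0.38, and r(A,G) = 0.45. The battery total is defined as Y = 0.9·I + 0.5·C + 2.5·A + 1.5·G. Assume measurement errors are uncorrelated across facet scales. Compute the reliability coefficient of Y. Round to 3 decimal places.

0.764

Var(Y) = 0.9²·7.9² + 0.5²·2.3² + 2.5²·7² + 1.5²·17.1² + 2·[0.45·7.9·2.3·0.63 + 2.25·7.9·7·0.19 + 1.35·7.9·17.1·0.23 + 1.25·2.3·7·0.08 + 0.75·2.3·17.1·0.38 + 3.75·7·17.1·0.45] = 1016.05 + 571.1 = 1587.15.
Under uncorrelated errors the observed covariances equal the true-score covariances, so only the own-variance terms attenuate.
True-score variance = [0.9²·7.9²·0.89 + 0.5²·2.3²·0.84 + 2.5²·7²·0.61 + 1.5²·17.1²·0.62] + 571.1 = 640.827 + 571.1 = 1211.93.
Reliability = 1211.93 / 1587.15 = 0.764.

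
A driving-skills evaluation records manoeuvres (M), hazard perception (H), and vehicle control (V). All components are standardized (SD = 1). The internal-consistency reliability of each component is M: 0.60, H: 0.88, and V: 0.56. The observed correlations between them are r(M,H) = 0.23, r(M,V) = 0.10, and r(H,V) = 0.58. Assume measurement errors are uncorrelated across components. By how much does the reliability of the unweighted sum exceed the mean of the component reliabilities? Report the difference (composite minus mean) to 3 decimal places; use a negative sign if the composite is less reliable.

Var(sum) = 3 + 1.82 = 4.82; true-score variance = 2.04 + 1.82 = 3.86; composite reliability = 0.8008.
Mean component reliability = 0.6800.
Difference = 0.8008 − 0.6800 = 0.121.

0.121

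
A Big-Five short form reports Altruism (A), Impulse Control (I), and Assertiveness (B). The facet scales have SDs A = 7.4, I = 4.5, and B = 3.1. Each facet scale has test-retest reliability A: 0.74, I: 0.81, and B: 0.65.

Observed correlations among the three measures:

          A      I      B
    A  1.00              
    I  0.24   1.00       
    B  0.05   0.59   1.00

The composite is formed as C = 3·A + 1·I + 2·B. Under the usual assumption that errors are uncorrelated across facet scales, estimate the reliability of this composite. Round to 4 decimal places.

Var(C) = 3²·7.4² + 4.5² + 2²·3.1² + 2·[3·7.4·4.5·0.24 + 6·7.4·3.1·0.05 + 2·4.5·3.1·0.59] = 551.53 + 94.638 = 646.168.
With uncorrelated errors the cross-covariances are all true-score covariance, so they carry over unchanged; only the diagonal terms shrink to ρᵢσᵢ².
True-score variance = [3²·7.4²·0.74 + 4.5²·0.81 + 2²·3.1²·0.65] + 94.638 = 406.09 + 94.638 = 500.728.
Reliability = 500.728 / 646.168 = 0.7749.

0.7749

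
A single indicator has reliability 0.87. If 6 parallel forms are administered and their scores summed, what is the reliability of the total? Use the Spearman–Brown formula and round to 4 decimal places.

0.9757

ρ_k = kρ / (1 + (k−1)ρ) = 6·0.87 / (1 + 5·0.87) = 5.220 / 5.350 = 0.9757.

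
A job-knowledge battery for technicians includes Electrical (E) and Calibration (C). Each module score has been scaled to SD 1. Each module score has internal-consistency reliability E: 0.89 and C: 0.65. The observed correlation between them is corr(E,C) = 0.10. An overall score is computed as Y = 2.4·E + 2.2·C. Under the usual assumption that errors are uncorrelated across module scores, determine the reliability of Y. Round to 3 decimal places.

0.800

Var(Y) = 2.4² + 2.2² + 2·[5.28·0.10] = 10.6 + 1.056 = 11.656.
Under uncorrelated errors the observed covariances equal the true-score covariances, so only the own-variance terms attenuate.
True-score variance = [2.4²·0.89 + 2.2²·0.65] + 1.056 = 8.2724 + 1.056 = 9.3284.
Reliability = 9.3284 / 11.656 = 0.800.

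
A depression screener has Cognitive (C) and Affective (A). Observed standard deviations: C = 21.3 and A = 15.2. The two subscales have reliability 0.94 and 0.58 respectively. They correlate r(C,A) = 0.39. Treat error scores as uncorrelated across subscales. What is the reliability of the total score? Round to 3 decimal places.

Var(C+A) = 21.3² + 15.2² + 2·[21.3·15.2·0.39] = 684.73 + 252.533 = 937.263.
Under uncorrelated errors the observed covariances equal the true-score covariances, so only the own-variance terms attenuate.
True-score variance = [21.3²·0.94 + 15.2²·0.58] + 252.533 = 560.472 + 252.533 = 813.005.
Reliability = 813.005 / 937.263 = 0.867.

0.867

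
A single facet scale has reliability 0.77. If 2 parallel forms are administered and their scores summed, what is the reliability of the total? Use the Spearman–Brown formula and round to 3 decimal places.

0.870

ρ_k = kρ / (1 + (k−1)ρ) = 2·0.77 / (1 + 1·0.77) = 1.540 / 1.770 = 0.870.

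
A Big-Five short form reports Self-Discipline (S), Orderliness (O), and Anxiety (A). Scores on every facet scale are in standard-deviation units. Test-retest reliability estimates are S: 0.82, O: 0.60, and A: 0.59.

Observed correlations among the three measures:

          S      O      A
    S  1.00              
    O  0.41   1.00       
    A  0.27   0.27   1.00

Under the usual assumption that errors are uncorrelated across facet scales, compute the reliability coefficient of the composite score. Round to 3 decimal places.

Var(S+O+A) = 3 + 2·[0.41 + 0.27 + 0.27] = 3 + 1.9 = 4.9.
Because errors are independent across components, Cov(Tᵢ,Tⱼ) = Cov(Xᵢ,Xⱼ); the off-diagonal part of the true-score variance is the same as above.
True-score variance = [0.82 + 0.60 + 0.59] + 1.9 = 2.01 + 1.9 = 3.91.
Reliability = 3.91 / 4.9 = 0.798.

0.798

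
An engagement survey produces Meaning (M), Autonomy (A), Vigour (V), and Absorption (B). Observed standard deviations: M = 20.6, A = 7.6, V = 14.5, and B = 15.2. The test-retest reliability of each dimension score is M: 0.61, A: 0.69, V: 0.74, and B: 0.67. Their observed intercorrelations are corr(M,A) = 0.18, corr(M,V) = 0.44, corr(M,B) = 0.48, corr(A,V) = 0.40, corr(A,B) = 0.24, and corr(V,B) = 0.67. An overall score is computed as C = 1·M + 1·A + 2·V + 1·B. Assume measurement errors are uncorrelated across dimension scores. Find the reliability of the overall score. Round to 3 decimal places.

0.853

Var(C) = 20.6² + 7.6² + 2²·14.5² + 15.2² + 2·[20.6·7.6·0.18 + 2·20.6·14.5·0.44 + 20.6·15.2·0.48 + 2·7.6·14.5·0.40 + 7.6·15.2·0.24 + 2·14.5·15.2·0.67] = 1554.16 + 1705.11 = 3259.27.
Under uncorrelated errors the observed covariances equal the true-score covariances, so only the own-variance terms attenuate.
True-score variance = [20.6²·0.61 + 7.6²·0.69 + 2²·14.5²·0.74 + 15.2²·0.67] + 1705.11 = 1075.85 + 1705.11 = 2780.96.
Reliability = 2780.96 / 3259.27 = 0.853.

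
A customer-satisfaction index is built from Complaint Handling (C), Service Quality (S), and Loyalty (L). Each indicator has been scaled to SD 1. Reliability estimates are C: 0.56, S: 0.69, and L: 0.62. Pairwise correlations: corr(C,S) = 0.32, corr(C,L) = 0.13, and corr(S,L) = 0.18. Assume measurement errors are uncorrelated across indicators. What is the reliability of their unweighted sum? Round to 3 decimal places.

Var(C+S+L) = 3 + 2·[0.32 + 0.13 + 0.18] = 3 + 1.26 = 4.26.
Because errors are independent across components, Cov(Tᵢ,Tⱼ) = Cov(Xᵢ,Xⱼ); the off-diagonal part of the true-score variance is the same as above.
True-score variance = [0.56 + 0.69 + 0.62] + 1.26 = 1.87 + 1.26 = 3.13.
Reliability = 3.13 / 4.26 = 0.735.

0.735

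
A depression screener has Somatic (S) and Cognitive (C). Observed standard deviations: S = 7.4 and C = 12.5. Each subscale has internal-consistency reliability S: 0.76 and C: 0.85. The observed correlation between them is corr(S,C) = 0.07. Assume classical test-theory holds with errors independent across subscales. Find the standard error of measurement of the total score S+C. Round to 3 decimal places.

Var(total) = 211.01 + 12.95 = 223.96.
True-score variance = 174.43 + 12.95 = 187.38, so reliability = 0.8367.
Error variance = 223.96 − 187.38 = 36.5799; SEM = √36.5799 = 6.048.

6.048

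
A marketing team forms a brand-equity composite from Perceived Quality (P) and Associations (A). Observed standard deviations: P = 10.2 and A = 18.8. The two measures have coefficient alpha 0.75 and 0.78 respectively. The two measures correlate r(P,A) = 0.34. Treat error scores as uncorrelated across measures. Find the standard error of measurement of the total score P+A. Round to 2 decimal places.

Var(total) = 457.48 + 130.397 = 587.877.
True-score variance = 353.713 + 130.397 = 484.11, so reliability = 0.8235.
Error variance = 587.877 − 484.11 = 103.767; SEM = √103.767 = 10.19.

10.19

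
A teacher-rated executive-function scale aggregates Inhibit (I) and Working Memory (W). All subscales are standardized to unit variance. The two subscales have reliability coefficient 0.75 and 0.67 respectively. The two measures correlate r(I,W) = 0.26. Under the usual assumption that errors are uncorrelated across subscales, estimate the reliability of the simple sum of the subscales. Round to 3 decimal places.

Var(I+W) = 2 + 2·[0.26] = 2 + 0.52 = 2.52.
Because errors are independent across components, Cov(Tᵢ,Tⱼ) = Cov(Xᵢ,Xⱼ); the off-diagonal part of the true-score variance is the same as above.
True-score variance = [0.75 + 0.67] + 0.52 = 1.42 + 0.52 = 1.94.
Reliability = 1.94 / 2.52 = 0.770.

0.770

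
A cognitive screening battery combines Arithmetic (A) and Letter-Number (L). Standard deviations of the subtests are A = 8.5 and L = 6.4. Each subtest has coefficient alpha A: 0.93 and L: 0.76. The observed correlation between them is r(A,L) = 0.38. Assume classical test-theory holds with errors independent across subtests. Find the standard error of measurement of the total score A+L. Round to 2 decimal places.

3.86

Var(total) = 113.21 + 41.344 = 154.554.
True-score variance = 98.3221 + 41.344 = 139.666, so reliability = 0.9037.
Error variance = 154.554 − 139.666 = 14.8879; SEM = √14.8879 = 3.86.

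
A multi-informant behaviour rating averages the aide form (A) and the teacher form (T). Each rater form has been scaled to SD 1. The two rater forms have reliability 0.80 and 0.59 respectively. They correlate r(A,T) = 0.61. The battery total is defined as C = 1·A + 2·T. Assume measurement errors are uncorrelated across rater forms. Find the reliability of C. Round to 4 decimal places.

Var(C) = 1 + 2² + 2·[2·0.61] = 5 + 2.44 = 7.44.
Under uncorrelated errors the observed covariances equal the true-score covariances, so only the own-variance terms attenuate.
True-score variance = [0.80 + 2²·0.59] + 2.44 = 3.16 + 2.44 = 5.6.
Reliability = 5.6 / 7.44 = 0.7527.

0.7527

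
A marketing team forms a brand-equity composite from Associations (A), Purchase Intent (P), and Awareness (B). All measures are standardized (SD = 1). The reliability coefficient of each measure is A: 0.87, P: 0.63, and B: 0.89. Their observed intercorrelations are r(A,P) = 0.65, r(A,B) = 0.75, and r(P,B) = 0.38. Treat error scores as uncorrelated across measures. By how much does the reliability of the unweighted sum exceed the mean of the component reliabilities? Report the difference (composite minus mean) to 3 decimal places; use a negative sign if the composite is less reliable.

0.110

Var(sum) = 3 + 3.56 = 6.56; true-score variance = 2.39 + 3.56 = 5.95; composite reliability = 0.9070.
Mean component reliability = 0.7967.
Difference = 0.9070 − 0.7967 = 0.110.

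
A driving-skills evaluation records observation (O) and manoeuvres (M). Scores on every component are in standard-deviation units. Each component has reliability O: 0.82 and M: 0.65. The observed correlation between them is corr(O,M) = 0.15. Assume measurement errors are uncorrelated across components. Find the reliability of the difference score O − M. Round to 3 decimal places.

Var(O−M) = 1 + 1 − 2·0.15 = 2 − 0.3 = 1.7.
Because errors are independent across components, Cov(Tᵢ,Tⱼ) = Cov(Xᵢ,Xⱼ); the off-diagonal part of the true-score variance is the same as above.
True-score variance = [0.82 + 0.65] − 0.3 = 1.47 − 0.3 = 1.17.
Reliability = 1.17 / 1.7 = 0.688.

0.688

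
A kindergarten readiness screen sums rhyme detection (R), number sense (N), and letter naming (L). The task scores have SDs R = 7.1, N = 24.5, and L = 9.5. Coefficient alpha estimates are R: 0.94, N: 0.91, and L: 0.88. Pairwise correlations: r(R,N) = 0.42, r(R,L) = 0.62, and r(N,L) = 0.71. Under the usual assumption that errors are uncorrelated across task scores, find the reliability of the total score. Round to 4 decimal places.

Var(R+N+L) = 7.1² + 24.5² + 9.5² + 2·[7.1·24.5·0.42 + 7.1·9.5·0.62 + 24.5·9.5·0.71] = 740.91 + 560.261 = 1301.17.
Under uncorrelated errors the observed covariances equal the true-score covariances, so only the own-variance terms attenuate.
True-score variance = [7.1²·0.94 + 24.5²·0.91 + 9.5²·0.88] + 560.261 = 673.033 + 560.261 = 1233.29.
Reliability = 1233.29 / 1301.17 = 0.9478.

0.9478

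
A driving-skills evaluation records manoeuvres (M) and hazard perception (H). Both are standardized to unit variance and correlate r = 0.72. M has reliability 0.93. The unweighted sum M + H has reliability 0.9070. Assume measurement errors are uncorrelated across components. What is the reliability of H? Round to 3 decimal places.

Var(M+H) = 2 + 2·0.72 = 3.440.
True-score variance = ρ_M + ρ_H + 2·0.72, so 0.9070 = (0.93 + ρ_H + 1.44) / 3.440.
ρ_H = 0.9070·3.440 − 0.93 − 1.44 = 0.750.

0.750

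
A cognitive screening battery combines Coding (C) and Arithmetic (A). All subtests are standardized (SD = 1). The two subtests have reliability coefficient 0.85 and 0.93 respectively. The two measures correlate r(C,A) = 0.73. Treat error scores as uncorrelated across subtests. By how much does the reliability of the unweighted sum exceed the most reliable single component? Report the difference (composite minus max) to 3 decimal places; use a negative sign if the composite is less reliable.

0.006

Var(sum) = 2 + 1.46 = 3.46; true-score variance = 1.78 + 1.46 = 3.24; composite reliability = 0.9364.
Max component reliability = 0.9300.
Difference = 0.9364 − 0.9300 = 0.006.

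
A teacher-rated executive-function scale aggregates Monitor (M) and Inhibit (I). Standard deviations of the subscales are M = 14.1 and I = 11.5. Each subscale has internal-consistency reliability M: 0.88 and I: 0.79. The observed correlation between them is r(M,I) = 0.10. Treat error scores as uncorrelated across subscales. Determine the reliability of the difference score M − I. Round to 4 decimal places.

0.8271

Var(M−I) = 14.1² + 11.5² − 2·14.1·11.5·0.10 = 331.06 − 32.43 = 298.63.
Because errors are independent across components, Cov(Tᵢ,Tⱼ) = Cov(Xᵢ,Xⱼ); the off-diagonal part of the true-score variance is the same as above.
True-score variance = [14.1²·0.88 + 11.5²·0.79] − 32.43 = 279.43 − 32.43 = 247.
Reliability = 247 / 298.63 = 0.8271.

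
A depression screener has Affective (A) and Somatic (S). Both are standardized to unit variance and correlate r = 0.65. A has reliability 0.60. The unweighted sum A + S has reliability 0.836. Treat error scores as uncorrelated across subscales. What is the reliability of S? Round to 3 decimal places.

0.859

Var(A+S) = 2 + 2·0.65 = 3.300.
True-score variance = ρ_A + ρ_S + 2·0.65, so 0.836 = (0.60 + ρ_S + 1.30) / 3.300.
ρ_S = 0.836·3.300 − 0.60 − 1.30 = 0.859.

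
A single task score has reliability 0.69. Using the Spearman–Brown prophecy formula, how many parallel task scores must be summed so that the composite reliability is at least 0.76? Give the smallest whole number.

2

k ≥ ρ*(1−ρ₁)/(ρ₁(1−ρ*)) = 0.76·0.31 / (0.69·0.24) = 1.423.
Smallest integer k = 2.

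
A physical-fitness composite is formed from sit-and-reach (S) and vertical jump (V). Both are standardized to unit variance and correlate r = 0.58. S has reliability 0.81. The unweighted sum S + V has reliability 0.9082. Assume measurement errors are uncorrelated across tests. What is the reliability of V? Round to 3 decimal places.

0.900

Var(S+V) = 2 + 2·0.58 = 3.160.
True-score variance = ρ_S + ρ_V + 2·0.58, so 0.9082 = (0.81 + ρ_V + 1.16) / 3.160.
ρ_V = 0.9082·3.160 − 0.81 − 1.16 = 0.900.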